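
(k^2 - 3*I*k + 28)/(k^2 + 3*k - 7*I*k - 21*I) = (k + 4*I)/(k + 3)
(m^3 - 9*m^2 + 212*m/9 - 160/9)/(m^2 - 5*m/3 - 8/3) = (3*m^2 - 19*m + 20)/(3*(m + 1))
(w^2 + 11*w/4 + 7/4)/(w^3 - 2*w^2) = (4*w^2 + 11*w + 7)/(4*w^2*(w - 2))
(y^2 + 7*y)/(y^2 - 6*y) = (y + 7)/(y - 6)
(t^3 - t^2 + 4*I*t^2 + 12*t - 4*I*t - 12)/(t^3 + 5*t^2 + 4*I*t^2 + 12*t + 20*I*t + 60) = (t - 1)/(t + 5)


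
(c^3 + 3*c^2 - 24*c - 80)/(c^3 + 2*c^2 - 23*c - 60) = (c + 4)/(c + 3)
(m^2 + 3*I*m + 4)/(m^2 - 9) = (m^2 + 3*I*m + 4)/(m^2 - 9)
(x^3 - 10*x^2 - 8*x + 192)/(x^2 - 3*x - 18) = (x^2 - 4*x - 32)/(x + 3)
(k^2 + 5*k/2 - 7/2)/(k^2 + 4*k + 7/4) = 2*(k - 1)/(2*k + 1)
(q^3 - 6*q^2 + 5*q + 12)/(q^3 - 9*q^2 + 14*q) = (q^3 - 6*q^2 + 5*q + 12)/(q*(q^2 - 9*q + 14))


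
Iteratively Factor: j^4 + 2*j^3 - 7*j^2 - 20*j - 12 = (j + 2)*(j^3 - 7*j - 6) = (j + 2)^2*(j^2 - 2*j - 3) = (j - 3)*(j + 2)^2*(j + 1)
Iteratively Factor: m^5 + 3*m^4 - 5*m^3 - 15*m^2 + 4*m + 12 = (m + 1)*(m^4 + 2*m^3 - 7*m^2 - 8*m + 12) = (m - 2)*(m + 1)*(m^3 + 4*m^2 + m - 6) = (m - 2)*(m - 1)*(m + 1)*(m^2 + 5*m + 6) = (m - 2)*(m - 1)*(m + 1)*(m + 3)*(m + 2)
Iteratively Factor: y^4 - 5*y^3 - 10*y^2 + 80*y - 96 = (y - 4)*(y^3 - y^2 - 14*y + 24) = (y - 4)*(y - 3)*(y^2 + 2*y - 8) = (y - 4)*(y - 3)*(y + 4)*(y - 2)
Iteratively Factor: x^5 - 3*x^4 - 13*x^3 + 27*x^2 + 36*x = (x - 4)*(x^4 + x^3 - 9*x^2 - 9*x) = (x - 4)*(x - 3)*(x^3 + 4*x^2 + 3*x) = x*(x - 4)*(x - 3)*(x^2 + 4*x + 3) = x*(x - 4)*(x - 3)*(x + 3)*(x + 1)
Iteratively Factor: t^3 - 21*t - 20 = (t + 4)*(t^2 - 4*t - 5) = (t - 5)*(t + 4)*(t + 1)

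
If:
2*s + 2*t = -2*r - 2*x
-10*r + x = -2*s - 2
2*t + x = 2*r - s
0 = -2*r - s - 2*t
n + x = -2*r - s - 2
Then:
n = -20/11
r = 1/11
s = -8/11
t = 3/11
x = 4/11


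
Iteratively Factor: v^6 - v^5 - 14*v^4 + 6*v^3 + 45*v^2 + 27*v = (v - 3)*(v^5 + 2*v^4 - 8*v^3 - 18*v^2 - 9*v) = (v - 3)*(v + 3)*(v^4 - v^3 - 5*v^2 - 3*v) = (v - 3)^2*(v + 3)*(v^3 + 2*v^2 + v) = (v - 3)^2*(v + 1)*(v + 3)*(v^2 + v) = v*(v - 3)^2*(v + 1)*(v + 3)*(v + 1)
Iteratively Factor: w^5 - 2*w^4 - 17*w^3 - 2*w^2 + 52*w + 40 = (w - 2)*(w^4 - 17*w^2 - 36*w - 20) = (w - 2)*(w + 2)*(w^3 - 2*w^2 - 13*w - 10) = (w - 2)*(w + 2)^2*(w^2 - 4*w - 5) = (w - 2)*(w + 1)*(w + 2)^2*(w - 5)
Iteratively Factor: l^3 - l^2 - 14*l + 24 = (l + 4)*(l^2 - 5*l + 6) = (l - 3)*(l + 4)*(l - 2)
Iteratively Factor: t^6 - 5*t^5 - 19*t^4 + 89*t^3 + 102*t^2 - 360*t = (t + 3)*(t^5 - 8*t^4 + 5*t^3 + 74*t^2 - 120*t) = t*(t + 3)*(t^4 - 8*t^3 + 5*t^2 + 74*t - 120) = t*(t - 4)*(t + 3)*(t^3 - 4*t^2 - 11*t + 30) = t*(t - 4)*(t - 2)*(t + 3)*(t^2 - 2*t - 15) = t*(t - 4)*(t - 2)*(t + 3)^2*(t - 5)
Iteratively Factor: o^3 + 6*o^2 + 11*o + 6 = (o + 3)*(o^2 + 3*o + 2) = (o + 1)*(o + 3)*(o + 2)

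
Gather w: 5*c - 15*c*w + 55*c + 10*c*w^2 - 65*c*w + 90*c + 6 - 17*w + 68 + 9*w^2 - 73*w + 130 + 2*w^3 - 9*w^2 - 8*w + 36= 10*c*w^2 + 150*c + 2*w^3 + w*(-80*c - 98) + 240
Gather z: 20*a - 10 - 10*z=20*a - 10*z - 10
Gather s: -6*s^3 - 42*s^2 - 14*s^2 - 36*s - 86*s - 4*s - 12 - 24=-6*s^3 - 56*s^2 - 126*s - 36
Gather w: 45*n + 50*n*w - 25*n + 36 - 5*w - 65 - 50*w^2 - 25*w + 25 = 20*n - 50*w^2 + w*(50*n - 30) - 4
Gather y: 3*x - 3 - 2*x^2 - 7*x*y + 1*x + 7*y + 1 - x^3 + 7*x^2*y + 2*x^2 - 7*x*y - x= -x^3 + 3*x + y*(7*x^2 - 14*x + 7) - 2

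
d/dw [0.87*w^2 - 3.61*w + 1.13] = 1.74*w - 3.61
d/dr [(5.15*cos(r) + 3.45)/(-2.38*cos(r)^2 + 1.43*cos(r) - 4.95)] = (-12.257*cos(r)^2 - 16.422*cos(r) + 30.426)*sin(r)/(5.6644*cos(r)^4 - 6.8068*cos(r)^3 + 25.6069*cos(r)^2 - 14.157*cos(r) + 24.5025)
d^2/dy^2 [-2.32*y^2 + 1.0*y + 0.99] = -4.64000000000000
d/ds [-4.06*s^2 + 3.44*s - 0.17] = 3.44 - 8.12*s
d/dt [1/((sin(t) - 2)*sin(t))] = 2*(1 - sin(t))*cos(t)/((sin(t) - 2)^2*sin(t)^2)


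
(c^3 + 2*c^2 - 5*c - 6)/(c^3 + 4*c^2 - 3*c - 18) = (c + 1)/(c + 3)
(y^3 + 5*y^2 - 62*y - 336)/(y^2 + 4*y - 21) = (y^2 - 2*y - 48)/(y - 3)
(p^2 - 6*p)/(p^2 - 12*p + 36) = p/(p - 6)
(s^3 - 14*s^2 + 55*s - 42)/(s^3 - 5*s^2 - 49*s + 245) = (s^2 - 7*s + 6)/(s^2 + 2*s - 35)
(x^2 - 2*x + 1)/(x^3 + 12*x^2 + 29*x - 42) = (x - 1)/(x^2 + 13*x + 42)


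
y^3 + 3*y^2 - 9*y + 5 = (y - 1)^2*(y + 5)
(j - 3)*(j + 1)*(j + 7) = j^3 + 5*j^2 - 17*j - 21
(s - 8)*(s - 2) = s^2 - 10*s + 16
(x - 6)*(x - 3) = x^2 - 9*x + 18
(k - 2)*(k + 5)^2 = k^3 + 8*k^2 + 5*k - 50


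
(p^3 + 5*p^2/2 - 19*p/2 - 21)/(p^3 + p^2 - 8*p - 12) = (p + 7/2)/(p + 2)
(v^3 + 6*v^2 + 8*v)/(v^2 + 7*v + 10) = v*(v + 4)/(v + 5)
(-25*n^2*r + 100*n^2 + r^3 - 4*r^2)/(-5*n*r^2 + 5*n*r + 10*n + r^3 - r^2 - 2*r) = (5*n*r - 20*n + r^2 - 4*r)/(r^2 - r - 2)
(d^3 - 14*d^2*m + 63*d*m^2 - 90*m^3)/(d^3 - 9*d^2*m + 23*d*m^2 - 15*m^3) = (d - 6*m)/(d - m)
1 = 1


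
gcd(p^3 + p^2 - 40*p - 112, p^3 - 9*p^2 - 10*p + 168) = p^2 - 3*p - 28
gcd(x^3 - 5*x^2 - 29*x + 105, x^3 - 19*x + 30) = x^2 + 2*x - 15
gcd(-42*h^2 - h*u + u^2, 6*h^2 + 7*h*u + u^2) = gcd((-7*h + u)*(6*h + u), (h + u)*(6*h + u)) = 6*h + u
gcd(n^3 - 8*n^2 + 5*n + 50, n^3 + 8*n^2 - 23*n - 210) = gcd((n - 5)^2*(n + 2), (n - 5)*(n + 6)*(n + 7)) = n - 5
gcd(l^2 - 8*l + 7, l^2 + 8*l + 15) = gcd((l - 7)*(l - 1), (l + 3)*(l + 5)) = 1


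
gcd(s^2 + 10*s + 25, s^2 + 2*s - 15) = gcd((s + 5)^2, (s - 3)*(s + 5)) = s + 5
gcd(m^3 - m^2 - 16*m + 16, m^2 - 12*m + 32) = m - 4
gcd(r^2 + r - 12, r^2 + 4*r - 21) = r - 3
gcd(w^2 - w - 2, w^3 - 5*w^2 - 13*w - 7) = w + 1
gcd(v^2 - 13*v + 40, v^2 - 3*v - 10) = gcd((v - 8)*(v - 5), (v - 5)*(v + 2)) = v - 5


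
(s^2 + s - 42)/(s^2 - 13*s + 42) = (s + 7)/(s - 7)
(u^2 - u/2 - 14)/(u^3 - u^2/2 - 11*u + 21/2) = (u - 4)/(u^2 - 4*u + 3)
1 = 1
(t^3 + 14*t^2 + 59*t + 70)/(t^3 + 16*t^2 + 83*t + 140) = (t + 2)/(t + 4)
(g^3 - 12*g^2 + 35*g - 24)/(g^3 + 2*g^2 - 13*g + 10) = (g^2 - 11*g + 24)/(g^2 + 3*g - 10)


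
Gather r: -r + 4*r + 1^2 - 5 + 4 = 3*r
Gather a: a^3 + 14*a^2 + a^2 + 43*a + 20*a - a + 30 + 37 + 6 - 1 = a^3 + 15*a^2 + 62*a + 72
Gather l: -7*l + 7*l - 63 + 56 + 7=0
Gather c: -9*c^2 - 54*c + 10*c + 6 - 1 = -9*c^2 - 44*c + 5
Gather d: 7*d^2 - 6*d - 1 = 7*d^2 - 6*d - 1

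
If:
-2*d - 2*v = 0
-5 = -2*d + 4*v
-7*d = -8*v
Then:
No Solution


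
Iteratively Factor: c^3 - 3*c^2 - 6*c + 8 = (c - 1)*(c^2 - 2*c - 8) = (c - 1)*(c + 2)*(c - 4)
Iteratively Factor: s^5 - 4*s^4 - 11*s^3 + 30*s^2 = (s - 2)*(s^4 - 2*s^3 - 15*s^2) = s*(s - 2)*(s^3 - 2*s^2 - 15*s) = s*(s - 5)*(s - 2)*(s^2 + 3*s) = s*(s - 5)*(s - 2)*(s + 3)*(s)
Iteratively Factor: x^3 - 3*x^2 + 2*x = (x - 2)*(x^2 - x) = x*(x - 2)*(x - 1)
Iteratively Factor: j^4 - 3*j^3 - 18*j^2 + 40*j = (j - 2)*(j^3 - j^2 - 20*j) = j*(j - 2)*(j^2 - j - 20) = j*(j - 5)*(j - 2)*(j + 4)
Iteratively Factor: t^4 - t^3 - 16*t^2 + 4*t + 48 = (t - 4)*(t^3 + 3*t^2 - 4*t - 12) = (t - 4)*(t + 3)*(t^2 - 4) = (t - 4)*(t - 2)*(t + 3)*(t + 2)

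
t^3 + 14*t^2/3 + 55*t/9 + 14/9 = (t + 1/3)*(t + 2)*(t + 7/3)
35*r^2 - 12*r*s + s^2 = (-7*r + s)*(-5*r + s)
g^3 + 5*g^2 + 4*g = g*(g + 1)*(g + 4)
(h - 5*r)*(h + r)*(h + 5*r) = h^3 + h^2*r - 25*h*r^2 - 25*r^3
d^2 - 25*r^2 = (d - 5*r)*(d + 5*r)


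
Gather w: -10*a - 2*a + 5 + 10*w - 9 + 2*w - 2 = -12*a + 12*w - 6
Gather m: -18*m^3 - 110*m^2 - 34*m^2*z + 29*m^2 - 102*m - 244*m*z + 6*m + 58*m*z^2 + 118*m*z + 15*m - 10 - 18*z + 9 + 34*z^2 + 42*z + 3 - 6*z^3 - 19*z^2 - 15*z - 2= -18*m^3 + m^2*(-34*z - 81) + m*(58*z^2 - 126*z - 81) - 6*z^3 + 15*z^2 + 9*z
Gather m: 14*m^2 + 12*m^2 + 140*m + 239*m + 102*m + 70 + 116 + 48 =26*m^2 + 481*m + 234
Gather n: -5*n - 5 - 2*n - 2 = -7*n - 7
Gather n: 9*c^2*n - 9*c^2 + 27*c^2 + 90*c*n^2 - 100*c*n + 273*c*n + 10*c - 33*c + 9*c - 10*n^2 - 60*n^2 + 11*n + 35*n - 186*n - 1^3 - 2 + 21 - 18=18*c^2 - 14*c + n^2*(90*c - 70) + n*(9*c^2 + 173*c - 140)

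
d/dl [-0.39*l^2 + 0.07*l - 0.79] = 0.07 - 0.78*l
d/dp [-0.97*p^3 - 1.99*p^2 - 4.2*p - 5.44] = -2.91*p^2 - 3.98*p - 4.2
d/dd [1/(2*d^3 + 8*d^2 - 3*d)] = (-6*d^2 - 16*d + 3)/(d^2*(2*d^2 + 8*d - 3)^2)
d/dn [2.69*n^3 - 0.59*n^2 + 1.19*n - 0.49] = 8.07*n^2 - 1.18*n + 1.19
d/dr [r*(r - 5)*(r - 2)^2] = 4*r^3 - 27*r^2 + 48*r - 20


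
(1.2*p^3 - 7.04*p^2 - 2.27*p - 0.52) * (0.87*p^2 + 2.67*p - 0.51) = 1.044*p^5 - 2.9208*p^4 - 21.3837*p^3 - 2.9229*p^2 - 0.2307*p + 0.2652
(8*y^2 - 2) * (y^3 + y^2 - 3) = 8*y^5 + 8*y^4 - 2*y^3 - 26*y^2 + 6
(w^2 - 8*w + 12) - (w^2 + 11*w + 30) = -19*w - 18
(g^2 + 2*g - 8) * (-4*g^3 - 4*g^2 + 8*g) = -4*g^5 - 12*g^4 + 32*g^3 + 48*g^2 - 64*g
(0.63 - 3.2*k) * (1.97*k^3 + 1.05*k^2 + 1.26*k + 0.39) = -6.304*k^4 - 2.1189*k^3 - 3.3705*k^2 - 0.4542*k + 0.2457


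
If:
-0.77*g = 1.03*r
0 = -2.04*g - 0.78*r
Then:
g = 0.00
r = 0.00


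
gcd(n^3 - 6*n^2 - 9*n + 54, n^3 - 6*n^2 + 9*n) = n - 3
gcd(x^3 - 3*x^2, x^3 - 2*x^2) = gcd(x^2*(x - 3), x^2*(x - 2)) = x^2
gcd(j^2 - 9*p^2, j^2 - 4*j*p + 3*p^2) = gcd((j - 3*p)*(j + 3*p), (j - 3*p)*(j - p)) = -j + 3*p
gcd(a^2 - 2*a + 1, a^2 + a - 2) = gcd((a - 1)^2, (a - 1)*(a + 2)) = a - 1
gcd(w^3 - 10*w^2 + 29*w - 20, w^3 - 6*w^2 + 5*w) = w^2 - 6*w + 5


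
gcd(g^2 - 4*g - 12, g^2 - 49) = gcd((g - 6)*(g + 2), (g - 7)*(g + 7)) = 1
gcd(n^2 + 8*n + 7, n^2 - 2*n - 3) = n + 1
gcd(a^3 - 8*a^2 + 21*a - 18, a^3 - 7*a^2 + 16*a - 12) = a^2 - 5*a + 6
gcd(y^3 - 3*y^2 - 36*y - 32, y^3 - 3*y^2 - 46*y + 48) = y - 8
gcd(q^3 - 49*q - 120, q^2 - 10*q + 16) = q - 8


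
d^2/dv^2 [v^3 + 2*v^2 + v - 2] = 6*v + 4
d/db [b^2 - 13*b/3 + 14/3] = 2*b - 13/3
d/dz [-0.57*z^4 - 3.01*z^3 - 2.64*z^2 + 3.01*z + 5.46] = -2.28*z^3 - 9.03*z^2 - 5.28*z + 3.01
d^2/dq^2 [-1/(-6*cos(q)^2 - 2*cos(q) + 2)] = (-36*sin(q)^4 + 31*sin(q)^2 + 41*cos(q)/4 - 9*cos(3*q)/4 + 13)/(2*(-3*sin(q)^2 + cos(q) + 2)^3)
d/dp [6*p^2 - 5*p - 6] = 12*p - 5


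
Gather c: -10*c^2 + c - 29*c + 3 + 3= -10*c^2 - 28*c + 6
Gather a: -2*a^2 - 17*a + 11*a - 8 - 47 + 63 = -2*a^2 - 6*a + 8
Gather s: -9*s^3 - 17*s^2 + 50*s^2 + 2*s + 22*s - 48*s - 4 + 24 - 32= -9*s^3 + 33*s^2 - 24*s - 12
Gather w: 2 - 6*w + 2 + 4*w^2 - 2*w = 4*w^2 - 8*w + 4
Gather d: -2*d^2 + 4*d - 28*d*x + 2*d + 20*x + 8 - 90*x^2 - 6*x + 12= -2*d^2 + d*(6 - 28*x) - 90*x^2 + 14*x + 20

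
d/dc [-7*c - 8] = -7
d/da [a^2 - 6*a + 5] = 2*a - 6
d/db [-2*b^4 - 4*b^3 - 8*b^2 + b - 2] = -8*b^3 - 12*b^2 - 16*b + 1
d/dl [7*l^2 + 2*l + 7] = 14*l + 2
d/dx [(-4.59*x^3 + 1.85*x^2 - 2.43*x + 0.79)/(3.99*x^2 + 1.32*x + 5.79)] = (-18.3141*x^4 - 12.1176*x^3 - 67.5906*x^2 + 15.1188*x - 15.1125)/(15.9201*x^4 + 10.5336*x^3 + 47.9466*x^2 + 15.2856*x + 33.5241)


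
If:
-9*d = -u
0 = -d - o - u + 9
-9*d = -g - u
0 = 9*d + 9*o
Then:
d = 1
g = 0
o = -1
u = 9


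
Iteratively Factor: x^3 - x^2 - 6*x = (x)*(x^2 - x - 6) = x*(x - 3)*(x + 2)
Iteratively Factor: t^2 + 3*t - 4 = (t + 4)*(t - 1)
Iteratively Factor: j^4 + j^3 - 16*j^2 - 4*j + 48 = (j + 4)*(j^3 - 3*j^2 - 4*j + 12) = (j - 2)*(j + 4)*(j^2 - j - 6) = (j - 2)*(j + 2)*(j + 4)*(j - 3)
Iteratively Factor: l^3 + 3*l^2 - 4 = (l + 2)*(l^2 + l - 2) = (l - 1)*(l + 2)*(l + 2)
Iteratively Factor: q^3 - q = (q - 1)*(q^2 + q) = q*(q - 1)*(q + 1)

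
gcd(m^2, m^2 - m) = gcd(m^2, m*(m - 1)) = m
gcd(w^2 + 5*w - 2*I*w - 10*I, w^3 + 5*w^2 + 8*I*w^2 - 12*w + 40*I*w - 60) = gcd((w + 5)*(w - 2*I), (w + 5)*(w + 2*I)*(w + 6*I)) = w + 5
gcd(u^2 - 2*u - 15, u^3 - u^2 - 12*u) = u + 3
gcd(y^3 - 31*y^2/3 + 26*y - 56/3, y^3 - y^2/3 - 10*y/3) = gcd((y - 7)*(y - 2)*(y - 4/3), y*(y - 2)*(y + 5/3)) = y - 2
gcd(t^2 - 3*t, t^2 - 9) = t - 3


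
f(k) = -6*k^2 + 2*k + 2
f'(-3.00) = 38.00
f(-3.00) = -58.00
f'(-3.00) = 38.00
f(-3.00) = -58.00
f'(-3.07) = 38.84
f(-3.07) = -60.69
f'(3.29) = -37.48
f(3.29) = -56.36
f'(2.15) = -23.80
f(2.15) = -21.44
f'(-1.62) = 21.44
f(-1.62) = -16.99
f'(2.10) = -23.20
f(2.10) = -20.26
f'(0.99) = -9.88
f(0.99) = -1.90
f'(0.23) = -0.76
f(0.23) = 2.14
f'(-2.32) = 29.84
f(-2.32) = -34.93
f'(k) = 2 - 12*k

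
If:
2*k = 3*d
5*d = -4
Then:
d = -4/5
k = -6/5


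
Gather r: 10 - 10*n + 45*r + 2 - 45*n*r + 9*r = -10*n + r*(54 - 45*n) + 12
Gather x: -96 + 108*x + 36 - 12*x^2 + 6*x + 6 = -12*x^2 + 114*x - 54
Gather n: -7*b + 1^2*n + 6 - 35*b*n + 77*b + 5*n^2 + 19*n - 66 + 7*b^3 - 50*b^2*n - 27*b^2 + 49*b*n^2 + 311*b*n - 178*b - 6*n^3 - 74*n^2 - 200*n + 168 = 7*b^3 - 27*b^2 - 108*b - 6*n^3 + n^2*(49*b - 69) + n*(-50*b^2 + 276*b - 180) + 108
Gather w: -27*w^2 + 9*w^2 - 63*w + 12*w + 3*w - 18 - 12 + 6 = -18*w^2 - 48*w - 24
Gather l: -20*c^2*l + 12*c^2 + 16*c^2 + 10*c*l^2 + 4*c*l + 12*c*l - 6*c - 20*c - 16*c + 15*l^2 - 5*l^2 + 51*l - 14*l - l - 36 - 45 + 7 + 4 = 28*c^2 - 42*c + l^2*(10*c + 10) + l*(-20*c^2 + 16*c + 36) - 70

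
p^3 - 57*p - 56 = (p - 8)*(p + 1)*(p + 7)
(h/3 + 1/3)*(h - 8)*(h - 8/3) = h^3/3 - 29*h^2/9 + 32*h/9 + 64/9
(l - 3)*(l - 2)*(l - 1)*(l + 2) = l^4 - 4*l^3 - l^2 + 16*l - 12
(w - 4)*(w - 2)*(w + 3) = w^3 - 3*w^2 - 10*w + 24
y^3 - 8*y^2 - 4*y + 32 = (y - 8)*(y - 2)*(y + 2)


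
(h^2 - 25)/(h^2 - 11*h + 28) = (h^2 - 25)/(h^2 - 11*h + 28)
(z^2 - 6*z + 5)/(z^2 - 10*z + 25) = (z - 1)/(z - 5)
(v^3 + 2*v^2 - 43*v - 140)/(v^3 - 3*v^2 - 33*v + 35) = (v + 4)/(v - 1)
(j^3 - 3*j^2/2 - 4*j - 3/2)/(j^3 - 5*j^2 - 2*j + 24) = (2*j^2 + 3*j + 1)/(2*(j^2 - 2*j - 8))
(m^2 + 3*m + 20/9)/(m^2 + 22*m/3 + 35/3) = (9*m^2 + 27*m + 20)/(3*(3*m^2 + 22*m + 35))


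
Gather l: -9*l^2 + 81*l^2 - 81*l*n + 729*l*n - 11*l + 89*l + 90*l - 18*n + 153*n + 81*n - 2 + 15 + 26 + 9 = 72*l^2 + l*(648*n + 168) + 216*n + 48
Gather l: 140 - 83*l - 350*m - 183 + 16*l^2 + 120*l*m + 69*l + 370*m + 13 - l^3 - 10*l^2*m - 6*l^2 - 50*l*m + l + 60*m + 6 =-l^3 + l^2*(10 - 10*m) + l*(70*m - 13) + 80*m - 24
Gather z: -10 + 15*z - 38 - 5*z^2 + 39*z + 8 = -5*z^2 + 54*z - 40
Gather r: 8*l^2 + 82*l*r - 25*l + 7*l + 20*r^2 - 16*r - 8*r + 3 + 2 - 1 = 8*l^2 - 18*l + 20*r^2 + r*(82*l - 24) + 4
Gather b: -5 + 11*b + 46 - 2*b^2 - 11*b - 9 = 32 - 2*b^2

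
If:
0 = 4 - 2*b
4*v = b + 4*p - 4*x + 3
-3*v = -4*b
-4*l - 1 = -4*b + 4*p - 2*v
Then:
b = 2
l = 5/3 - x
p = x + 17/12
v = 8/3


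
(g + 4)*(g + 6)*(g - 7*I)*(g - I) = g^4 + 10*g^3 - 8*I*g^3 + 17*g^2 - 80*I*g^2 - 70*g - 192*I*g - 168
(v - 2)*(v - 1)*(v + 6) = v^3 + 3*v^2 - 16*v + 12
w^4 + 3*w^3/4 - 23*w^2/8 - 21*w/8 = w*(w - 7/4)*(w + 1)*(w + 3/2)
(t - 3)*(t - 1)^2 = t^3 - 5*t^2 + 7*t - 3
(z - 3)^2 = z^2 - 6*z + 9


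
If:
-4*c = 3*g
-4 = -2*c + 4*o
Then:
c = 2*o + 2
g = -8*o/3 - 8/3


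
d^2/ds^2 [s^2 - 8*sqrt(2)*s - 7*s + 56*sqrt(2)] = 2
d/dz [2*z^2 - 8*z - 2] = 4*z - 8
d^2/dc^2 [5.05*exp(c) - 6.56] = 5.05*exp(c)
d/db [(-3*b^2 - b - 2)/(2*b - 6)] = (-3*b^2 + 18*b + 5)/(2*(b^2 - 6*b + 9))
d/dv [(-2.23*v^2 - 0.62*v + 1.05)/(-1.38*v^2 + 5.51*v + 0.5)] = (-13.1429*v^2 + 0.667999999999999*v - 6.0955)/(1.9044*v^4 - 15.2076*v^3 + 28.9801*v^2 + 5.51*v + 0.25)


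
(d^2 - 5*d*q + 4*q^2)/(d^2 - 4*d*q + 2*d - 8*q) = (d - q)/(d + 2)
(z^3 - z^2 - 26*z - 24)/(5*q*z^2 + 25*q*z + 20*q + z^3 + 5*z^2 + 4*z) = (z - 6)/(5*q + z)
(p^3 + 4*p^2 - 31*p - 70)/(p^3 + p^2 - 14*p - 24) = (p^2 + 2*p - 35)/(p^2 - p - 12)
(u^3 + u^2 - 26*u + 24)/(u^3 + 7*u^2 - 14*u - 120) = (u - 1)/(u + 5)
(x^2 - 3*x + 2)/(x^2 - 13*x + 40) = (x^2 - 3*x + 2)/(x^2 - 13*x + 40)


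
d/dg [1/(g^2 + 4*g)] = 2*(-g - 2)/(g^2*(g + 4)^2)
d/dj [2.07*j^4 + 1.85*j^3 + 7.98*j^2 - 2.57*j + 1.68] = 8.28*j^3 + 5.55*j^2 + 15.96*j - 2.57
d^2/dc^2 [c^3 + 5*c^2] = 6*c + 10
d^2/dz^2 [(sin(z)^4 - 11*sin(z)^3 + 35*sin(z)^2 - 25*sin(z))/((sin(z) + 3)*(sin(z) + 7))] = (-4*sin(z)^8 - 99*sin(z)^7 - 820*sin(z)^6 + 467*sin(z)^5 + 18270*sin(z)^4 + 19331*sin(z)^3 - 79968*sin(z)^2 - 14931*sin(z) + 41370)/((sin(z) + 3)^3*(sin(z) + 7)^3)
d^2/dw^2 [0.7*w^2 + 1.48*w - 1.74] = 1.40000000000000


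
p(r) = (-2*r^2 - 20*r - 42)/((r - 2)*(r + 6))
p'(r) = (-4*r - 20)/((r - 2)*(r + 6)) - (-2*r^2 - 20*r - 42)/((r - 2)*(r + 6)^2) - (-2*r^2 - 20*r - 42)/((r - 2)^2*(r + 6))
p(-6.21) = 2.94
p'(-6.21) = 17.17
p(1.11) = 10.53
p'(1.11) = 14.22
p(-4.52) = -0.78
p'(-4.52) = 0.61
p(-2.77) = 0.13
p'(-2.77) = 0.57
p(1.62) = 27.51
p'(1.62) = 77.92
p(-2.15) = 0.52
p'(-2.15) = 0.70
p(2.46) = -26.55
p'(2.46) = 53.18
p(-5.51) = -2.03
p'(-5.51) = 3.32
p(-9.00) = -0.73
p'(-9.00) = 0.18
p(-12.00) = -1.07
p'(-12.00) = 0.08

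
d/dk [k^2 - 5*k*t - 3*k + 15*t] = 2*k - 5*t - 3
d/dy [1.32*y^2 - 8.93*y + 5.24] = 2.64*y - 8.93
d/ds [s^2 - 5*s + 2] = 2*s - 5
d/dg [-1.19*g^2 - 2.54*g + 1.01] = -2.38*g - 2.54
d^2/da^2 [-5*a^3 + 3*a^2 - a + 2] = 6 - 30*a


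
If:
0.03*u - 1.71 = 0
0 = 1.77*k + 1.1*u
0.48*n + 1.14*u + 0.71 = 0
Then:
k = -35.42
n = -136.85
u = 57.00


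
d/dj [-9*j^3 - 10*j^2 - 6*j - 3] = -27*j^2 - 20*j - 6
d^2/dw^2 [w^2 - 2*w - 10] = 2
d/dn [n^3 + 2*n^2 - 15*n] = 3*n^2 + 4*n - 15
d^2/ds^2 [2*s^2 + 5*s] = 4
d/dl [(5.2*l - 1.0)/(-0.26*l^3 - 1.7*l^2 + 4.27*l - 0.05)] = (2.704*l^3 + 8.06*l^2 - 3.4*l + 4.01)/(0.0676*l^6 + 0.884*l^5 + 0.6696*l^4 - 14.492*l^3 + 18.4029*l^2 - 0.427*l + 0.0025)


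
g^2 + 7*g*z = g*(g + 7*z)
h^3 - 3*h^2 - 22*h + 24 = (h - 6)*(h - 1)*(h + 4)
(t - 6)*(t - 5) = t^2 - 11*t + 30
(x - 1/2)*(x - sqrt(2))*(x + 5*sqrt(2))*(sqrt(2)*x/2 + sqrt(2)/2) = sqrt(2)*x^4/2 + sqrt(2)*x^3/4 + 4*x^3 - 21*sqrt(2)*x^2/4 + 2*x^2 - 5*sqrt(2)*x/2 - 2*x + 5*sqrt(2)/2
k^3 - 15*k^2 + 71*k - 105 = (k - 7)*(k - 5)*(k - 3)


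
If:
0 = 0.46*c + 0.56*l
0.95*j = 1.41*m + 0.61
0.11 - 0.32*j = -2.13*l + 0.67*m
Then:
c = -0.654389187911604*m - 0.0545675272074859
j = 1.48421052631579*m + 0.642105263157895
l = 0.537533975784532*m + 0.0448233259204349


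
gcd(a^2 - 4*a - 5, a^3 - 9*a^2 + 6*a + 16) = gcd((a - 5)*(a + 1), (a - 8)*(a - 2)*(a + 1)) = a + 1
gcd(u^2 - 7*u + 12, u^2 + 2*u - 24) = u - 4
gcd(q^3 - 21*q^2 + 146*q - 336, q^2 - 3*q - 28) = q - 7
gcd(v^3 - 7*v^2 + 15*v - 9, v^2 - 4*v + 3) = v^2 - 4*v + 3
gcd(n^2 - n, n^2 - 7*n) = n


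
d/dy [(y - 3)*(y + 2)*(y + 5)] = 3*y^2 + 8*y - 11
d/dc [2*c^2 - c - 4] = 4*c - 1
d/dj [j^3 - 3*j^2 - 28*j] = 3*j^2 - 6*j - 28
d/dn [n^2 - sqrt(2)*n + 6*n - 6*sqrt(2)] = 2*n - sqrt(2) + 6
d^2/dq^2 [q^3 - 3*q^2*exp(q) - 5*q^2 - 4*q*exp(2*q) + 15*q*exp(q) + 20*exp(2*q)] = -3*q^2*exp(q) - 16*q*exp(2*q) + 3*q*exp(q) + 6*q + 64*exp(2*q) + 24*exp(q) - 10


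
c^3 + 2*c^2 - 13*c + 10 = (c - 2)*(c - 1)*(c + 5)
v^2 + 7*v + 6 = (v + 1)*(v + 6)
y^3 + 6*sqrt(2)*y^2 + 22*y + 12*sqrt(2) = (y + sqrt(2))*(y + 2*sqrt(2))*(y + 3*sqrt(2))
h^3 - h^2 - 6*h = h*(h - 3)*(h + 2)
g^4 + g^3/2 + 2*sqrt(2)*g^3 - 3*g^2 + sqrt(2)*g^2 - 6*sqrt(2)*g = g*(g - 3/2)*(g + 2)*(g + 2*sqrt(2))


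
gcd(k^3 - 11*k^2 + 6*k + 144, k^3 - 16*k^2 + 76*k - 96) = k^2 - 14*k + 48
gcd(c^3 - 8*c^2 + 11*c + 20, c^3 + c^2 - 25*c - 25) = c^2 - 4*c - 5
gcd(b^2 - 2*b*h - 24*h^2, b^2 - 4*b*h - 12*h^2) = b - 6*h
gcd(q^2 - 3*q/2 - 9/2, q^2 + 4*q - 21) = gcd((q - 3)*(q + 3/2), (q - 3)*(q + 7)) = q - 3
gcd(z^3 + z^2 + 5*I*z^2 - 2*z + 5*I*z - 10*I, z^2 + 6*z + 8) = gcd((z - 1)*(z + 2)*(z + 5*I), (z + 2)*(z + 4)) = z + 2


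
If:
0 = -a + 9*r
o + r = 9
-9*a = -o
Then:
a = 81/82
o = 729/82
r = 9/82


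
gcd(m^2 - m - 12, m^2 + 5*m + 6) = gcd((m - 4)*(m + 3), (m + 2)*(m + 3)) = m + 3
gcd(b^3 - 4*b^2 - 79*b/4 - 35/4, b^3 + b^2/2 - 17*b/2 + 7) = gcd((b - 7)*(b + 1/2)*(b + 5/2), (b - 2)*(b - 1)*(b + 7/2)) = 1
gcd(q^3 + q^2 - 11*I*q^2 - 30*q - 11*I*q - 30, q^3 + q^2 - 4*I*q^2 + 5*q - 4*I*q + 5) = q^2 + q*(1 - 5*I) - 5*I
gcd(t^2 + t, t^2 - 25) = 1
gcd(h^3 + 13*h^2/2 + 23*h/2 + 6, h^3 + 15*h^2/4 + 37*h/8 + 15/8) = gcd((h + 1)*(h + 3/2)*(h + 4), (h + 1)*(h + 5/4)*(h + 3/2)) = h^2 + 5*h/2 + 3/2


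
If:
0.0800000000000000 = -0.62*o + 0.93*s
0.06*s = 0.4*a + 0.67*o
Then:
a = 0.216129032258065 - 2.3625*s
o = 1.5*s - 0.129032258064516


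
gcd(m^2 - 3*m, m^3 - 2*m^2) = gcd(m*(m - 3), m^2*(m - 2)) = m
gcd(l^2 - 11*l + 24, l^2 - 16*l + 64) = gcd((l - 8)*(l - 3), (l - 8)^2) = l - 8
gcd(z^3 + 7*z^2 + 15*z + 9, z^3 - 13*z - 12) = z^2 + 4*z + 3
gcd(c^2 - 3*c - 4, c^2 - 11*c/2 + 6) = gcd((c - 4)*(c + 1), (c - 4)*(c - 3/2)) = c - 4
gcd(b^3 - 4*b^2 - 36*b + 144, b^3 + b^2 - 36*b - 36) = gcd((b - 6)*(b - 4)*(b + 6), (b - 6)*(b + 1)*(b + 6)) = b^2 - 36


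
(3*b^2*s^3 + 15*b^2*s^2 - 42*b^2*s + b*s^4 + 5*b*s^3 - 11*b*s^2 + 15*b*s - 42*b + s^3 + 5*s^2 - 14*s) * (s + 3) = 3*b^2*s^4 + 24*b^2*s^3 + 3*b^2*s^2 - 126*b^2*s + b*s^5 + 8*b*s^4 + 4*b*s^3 - 18*b*s^2 + 3*b*s - 126*b + s^4 + 8*s^3 + s^2 - 42*s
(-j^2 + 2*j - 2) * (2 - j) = j^3 - 4*j^2 + 6*j - 4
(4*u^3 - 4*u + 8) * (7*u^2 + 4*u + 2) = 28*u^5 + 16*u^4 - 20*u^3 + 40*u^2 + 24*u + 16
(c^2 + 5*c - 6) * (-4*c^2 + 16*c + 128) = -4*c^4 - 4*c^3 + 232*c^2 + 544*c - 768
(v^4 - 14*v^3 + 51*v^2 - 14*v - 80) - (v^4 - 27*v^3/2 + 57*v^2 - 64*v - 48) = -v^3/2 - 6*v^2 + 50*v - 32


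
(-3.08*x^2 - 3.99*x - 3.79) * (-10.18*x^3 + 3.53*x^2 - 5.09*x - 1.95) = 31.3544*x^5 + 29.7458*x^4 + 40.1747*x^3 + 12.9364*x^2 + 27.0716*x + 7.3905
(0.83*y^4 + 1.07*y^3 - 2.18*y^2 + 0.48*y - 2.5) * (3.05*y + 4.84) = 2.5315*y^5 + 7.2807*y^4 - 1.4702*y^3 - 9.0872*y^2 - 5.3018*y - 12.1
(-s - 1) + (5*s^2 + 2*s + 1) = 5*s^2 + s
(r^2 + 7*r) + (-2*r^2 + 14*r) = -r^2 + 21*r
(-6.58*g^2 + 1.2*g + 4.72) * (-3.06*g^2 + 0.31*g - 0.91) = 20.1348*g^4 - 5.7118*g^3 - 8.0834*g^2 + 0.3712*g - 4.2952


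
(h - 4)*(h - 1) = h^2 - 5*h + 4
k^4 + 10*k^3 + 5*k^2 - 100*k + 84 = (k - 2)*(k - 1)*(k + 6)*(k + 7)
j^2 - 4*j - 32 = (j - 8)*(j + 4)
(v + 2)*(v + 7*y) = v^2 + 7*v*y + 2*v + 14*y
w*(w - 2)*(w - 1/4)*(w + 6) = w^4 + 15*w^3/4 - 13*w^2 + 3*w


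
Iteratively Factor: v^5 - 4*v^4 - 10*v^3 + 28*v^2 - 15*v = (v - 1)*(v^4 - 3*v^3 - 13*v^2 + 15*v) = (v - 5)*(v - 1)*(v^3 + 2*v^2 - 3*v) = v*(v - 5)*(v - 1)*(v^2 + 2*v - 3) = v*(v - 5)*(v - 1)*(v + 3)*(v - 1)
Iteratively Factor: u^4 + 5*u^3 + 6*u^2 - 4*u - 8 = (u + 2)*(u^3 + 3*u^2 - 4) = (u + 2)^2*(u^2 + u - 2) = (u - 1)*(u + 2)^2*(u + 2)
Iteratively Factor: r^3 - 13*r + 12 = (r - 1)*(r^2 + r - 12) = (r - 1)*(r + 4)*(r - 3)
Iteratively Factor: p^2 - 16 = (p - 4)*(p + 4)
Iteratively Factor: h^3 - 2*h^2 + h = (h - 1)*(h^2 - h) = (h - 1)^2*(h)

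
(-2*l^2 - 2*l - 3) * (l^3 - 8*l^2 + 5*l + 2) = -2*l^5 + 14*l^4 + 3*l^3 + 10*l^2 - 19*l - 6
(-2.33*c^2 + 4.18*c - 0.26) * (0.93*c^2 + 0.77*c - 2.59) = -2.1669*c^4 + 2.0933*c^3 + 9.0115*c^2 - 11.0264*c + 0.6734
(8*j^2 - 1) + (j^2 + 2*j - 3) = 9*j^2 + 2*j - 4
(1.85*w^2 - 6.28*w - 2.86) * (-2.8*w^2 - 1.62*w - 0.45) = -5.18*w^4 + 14.587*w^3 + 17.3491*w^2 + 7.4592*w + 1.287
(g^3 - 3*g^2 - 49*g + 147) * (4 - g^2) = -g^5 + 3*g^4 + 53*g^3 - 159*g^2 - 196*g + 588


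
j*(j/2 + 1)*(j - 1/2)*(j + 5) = j^4/2 + 13*j^3/4 + 13*j^2/4 - 5*j/2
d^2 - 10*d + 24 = (d - 6)*(d - 4)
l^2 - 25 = (l - 5)*(l + 5)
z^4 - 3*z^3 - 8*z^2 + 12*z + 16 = (z - 4)*(z - 2)*(z + 1)*(z + 2)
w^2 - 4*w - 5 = (w - 5)*(w + 1)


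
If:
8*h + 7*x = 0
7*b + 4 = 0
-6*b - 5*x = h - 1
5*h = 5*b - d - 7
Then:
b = -4/7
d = -1192/231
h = -31/33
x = 248/231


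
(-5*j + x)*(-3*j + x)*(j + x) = 15*j^3 + 7*j^2*x - 7*j*x^2 + x^3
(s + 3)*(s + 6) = s^2 + 9*s + 18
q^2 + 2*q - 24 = (q - 4)*(q + 6)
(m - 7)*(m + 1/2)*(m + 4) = m^3 - 5*m^2/2 - 59*m/2 - 14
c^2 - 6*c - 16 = (c - 8)*(c + 2)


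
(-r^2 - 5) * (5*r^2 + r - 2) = -5*r^4 - r^3 - 23*r^2 - 5*r + 10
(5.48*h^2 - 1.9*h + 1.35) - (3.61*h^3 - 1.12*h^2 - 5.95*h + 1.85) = -3.61*h^3 + 6.6*h^2 + 4.05*h - 0.5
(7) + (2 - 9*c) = 9 - 9*c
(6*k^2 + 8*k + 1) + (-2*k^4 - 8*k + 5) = -2*k^4 + 6*k^2 + 6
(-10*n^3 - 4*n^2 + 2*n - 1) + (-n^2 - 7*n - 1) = -10*n^3 - 5*n^2 - 5*n - 2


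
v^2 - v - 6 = (v - 3)*(v + 2)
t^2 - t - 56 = (t - 8)*(t + 7)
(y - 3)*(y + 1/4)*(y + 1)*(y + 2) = y^4 + y^3/4 - 7*y^2 - 31*y/4 - 3/2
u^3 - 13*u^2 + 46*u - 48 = (u - 8)*(u - 3)*(u - 2)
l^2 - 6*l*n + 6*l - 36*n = (l + 6)*(l - 6*n)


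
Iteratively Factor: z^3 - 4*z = (z)*(z^2 - 4) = z*(z + 2)*(z - 2)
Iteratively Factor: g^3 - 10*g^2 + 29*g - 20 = (g - 1)*(g^2 - 9*g + 20) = (g - 4)*(g - 1)*(g - 5)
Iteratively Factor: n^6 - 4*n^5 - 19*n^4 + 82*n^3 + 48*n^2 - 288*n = (n - 3)*(n^5 - n^4 - 22*n^3 + 16*n^2 + 96*n) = (n - 3)^2*(n^4 + 2*n^3 - 16*n^2 - 32*n) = (n - 3)^2*(n + 4)*(n^3 - 2*n^2 - 8*n) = (n - 3)^2*(n + 2)*(n + 4)*(n^2 - 4*n) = (n - 4)*(n - 3)^2*(n + 2)*(n + 4)*(n)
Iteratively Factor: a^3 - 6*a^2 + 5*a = (a)*(a^2 - 6*a + 5) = a*(a - 5)*(a - 1)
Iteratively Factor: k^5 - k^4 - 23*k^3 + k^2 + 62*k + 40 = (k + 1)*(k^4 - 2*k^3 - 21*k^2 + 22*k + 40) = (k + 1)^2*(k^3 - 3*k^2 - 18*k + 40) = (k + 1)^2*(k + 4)*(k^2 - 7*k + 10) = (k - 5)*(k + 1)^2*(k + 4)*(k - 2)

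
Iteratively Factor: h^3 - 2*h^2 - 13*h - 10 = (h - 5)*(h^2 + 3*h + 2) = (h - 5)*(h + 2)*(h + 1)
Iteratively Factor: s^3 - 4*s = (s)*(s^2 - 4) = s*(s + 2)*(s - 2)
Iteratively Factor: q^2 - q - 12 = (q + 3)*(q - 4)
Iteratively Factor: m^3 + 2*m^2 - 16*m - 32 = (m - 4)*(m^2 + 6*m + 8) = (m - 4)*(m + 2)*(m + 4)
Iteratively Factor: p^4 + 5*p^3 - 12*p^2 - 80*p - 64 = (p - 4)*(p^3 + 9*p^2 + 24*p + 16) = (p - 4)*(p + 1)*(p^2 + 8*p + 16) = (p - 4)*(p + 1)*(p + 4)*(p + 4)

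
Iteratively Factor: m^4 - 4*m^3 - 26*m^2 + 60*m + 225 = (m + 3)*(m^3 - 7*m^2 - 5*m + 75) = (m - 5)*(m + 3)*(m^2 - 2*m - 15) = (m - 5)^2*(m + 3)*(m + 3)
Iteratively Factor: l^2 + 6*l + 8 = (l + 4)*(l + 2)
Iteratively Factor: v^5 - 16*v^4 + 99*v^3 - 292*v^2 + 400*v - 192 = (v - 4)*(v^4 - 12*v^3 + 51*v^2 - 88*v + 48) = (v - 4)^2*(v^3 - 8*v^2 + 19*v - 12) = (v - 4)^3*(v^2 - 4*v + 3) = (v - 4)^3*(v - 3)*(v - 1)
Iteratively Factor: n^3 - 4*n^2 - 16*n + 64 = (n + 4)*(n^2 - 8*n + 16) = (n - 4)*(n + 4)*(n - 4)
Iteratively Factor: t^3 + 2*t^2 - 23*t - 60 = (t + 4)*(t^2 - 2*t - 15) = (t - 5)*(t + 4)*(t + 3)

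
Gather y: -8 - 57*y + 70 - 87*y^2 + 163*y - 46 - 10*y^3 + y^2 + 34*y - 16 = -10*y^3 - 86*y^2 + 140*y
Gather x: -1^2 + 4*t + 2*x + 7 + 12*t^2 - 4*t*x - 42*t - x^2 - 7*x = 12*t^2 - 38*t - x^2 + x*(-4*t - 5) + 6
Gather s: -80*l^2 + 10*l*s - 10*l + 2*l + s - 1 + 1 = -80*l^2 - 8*l + s*(10*l + 1)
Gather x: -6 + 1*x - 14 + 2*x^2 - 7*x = 2*x^2 - 6*x - 20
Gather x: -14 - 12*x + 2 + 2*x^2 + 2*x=2*x^2 - 10*x - 12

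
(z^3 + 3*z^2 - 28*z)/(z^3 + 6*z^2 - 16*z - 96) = z*(z + 7)/(z^2 + 10*z + 24)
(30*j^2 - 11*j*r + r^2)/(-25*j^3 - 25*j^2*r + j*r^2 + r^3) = (-6*j + r)/(5*j^2 + 6*j*r + r^2)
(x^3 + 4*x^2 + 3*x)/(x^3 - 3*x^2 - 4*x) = (x + 3)/(x - 4)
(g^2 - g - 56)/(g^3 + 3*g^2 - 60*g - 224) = 1/(g + 4)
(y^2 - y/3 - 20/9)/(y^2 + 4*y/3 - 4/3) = (9*y^2 - 3*y - 20)/(3*(3*y^2 + 4*y - 4))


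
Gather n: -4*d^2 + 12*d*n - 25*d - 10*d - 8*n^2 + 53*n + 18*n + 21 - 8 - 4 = -4*d^2 - 35*d - 8*n^2 + n*(12*d + 71) + 9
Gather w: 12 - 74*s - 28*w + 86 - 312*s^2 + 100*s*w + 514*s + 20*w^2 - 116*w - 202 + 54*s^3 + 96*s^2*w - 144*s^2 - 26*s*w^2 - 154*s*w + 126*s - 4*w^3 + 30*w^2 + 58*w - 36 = 54*s^3 - 456*s^2 + 566*s - 4*w^3 + w^2*(50 - 26*s) + w*(96*s^2 - 54*s - 86) - 140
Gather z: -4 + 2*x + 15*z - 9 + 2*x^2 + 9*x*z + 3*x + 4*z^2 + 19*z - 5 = 2*x^2 + 5*x + 4*z^2 + z*(9*x + 34) - 18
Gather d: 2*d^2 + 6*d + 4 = 2*d^2 + 6*d + 4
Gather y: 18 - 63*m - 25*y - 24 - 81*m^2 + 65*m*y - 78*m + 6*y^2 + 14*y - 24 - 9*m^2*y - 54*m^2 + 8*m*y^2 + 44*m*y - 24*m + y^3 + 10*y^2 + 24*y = -135*m^2 - 165*m + y^3 + y^2*(8*m + 16) + y*(-9*m^2 + 109*m + 13) - 30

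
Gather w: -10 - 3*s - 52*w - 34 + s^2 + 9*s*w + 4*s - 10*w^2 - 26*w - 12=s^2 + s - 10*w^2 + w*(9*s - 78) - 56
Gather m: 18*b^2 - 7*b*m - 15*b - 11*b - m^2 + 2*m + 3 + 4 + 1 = 18*b^2 - 26*b - m^2 + m*(2 - 7*b) + 8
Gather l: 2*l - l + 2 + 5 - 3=l + 4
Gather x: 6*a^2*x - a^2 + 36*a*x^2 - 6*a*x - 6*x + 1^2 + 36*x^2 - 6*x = -a^2 + x^2*(36*a + 36) + x*(6*a^2 - 6*a - 12) + 1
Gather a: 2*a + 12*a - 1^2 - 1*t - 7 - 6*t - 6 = 14*a - 7*t - 14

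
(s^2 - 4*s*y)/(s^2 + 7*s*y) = (s - 4*y)/(s + 7*y)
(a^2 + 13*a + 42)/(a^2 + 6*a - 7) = (a + 6)/(a - 1)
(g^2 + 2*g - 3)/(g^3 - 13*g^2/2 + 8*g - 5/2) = 2*(g + 3)/(2*g^2 - 11*g + 5)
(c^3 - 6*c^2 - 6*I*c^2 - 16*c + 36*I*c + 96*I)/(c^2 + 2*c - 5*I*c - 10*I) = (c^2 + c*(-8 - 6*I) + 48*I)/(c - 5*I)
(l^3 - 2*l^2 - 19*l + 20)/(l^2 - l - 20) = l - 1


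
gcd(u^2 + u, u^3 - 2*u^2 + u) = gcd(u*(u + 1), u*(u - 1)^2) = u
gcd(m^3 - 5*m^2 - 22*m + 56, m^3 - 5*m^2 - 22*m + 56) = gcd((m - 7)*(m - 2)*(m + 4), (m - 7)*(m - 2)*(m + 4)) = m^3 - 5*m^2 - 22*m + 56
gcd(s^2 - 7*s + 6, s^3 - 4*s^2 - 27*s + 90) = s - 6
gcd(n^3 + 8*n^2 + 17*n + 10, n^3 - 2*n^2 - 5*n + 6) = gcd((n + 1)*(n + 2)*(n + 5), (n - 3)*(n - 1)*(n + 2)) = n + 2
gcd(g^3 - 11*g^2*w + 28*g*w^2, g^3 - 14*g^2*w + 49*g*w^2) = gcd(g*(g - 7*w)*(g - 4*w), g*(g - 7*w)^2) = -g^2 + 7*g*w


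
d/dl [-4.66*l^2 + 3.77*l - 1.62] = 3.77 - 9.32*l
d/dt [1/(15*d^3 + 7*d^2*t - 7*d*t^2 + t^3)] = (-7*d^2 + 14*d*t - 3*t^2)/(15*d^3 + 7*d^2*t - 7*d*t^2 + t^3)^2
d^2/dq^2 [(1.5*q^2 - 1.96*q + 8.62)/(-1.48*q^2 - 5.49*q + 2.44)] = (32.961968*q^3 - 145.788288*q^2 - 377.767632*q - 547.22246)/(3.241792*q^6 + 36.075888*q^5 + 117.788316*q^4 + 46.516221*q^3 - 194.191548*q^2 + 98.055792*q - 14.526784)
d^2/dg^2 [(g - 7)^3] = 6*g - 42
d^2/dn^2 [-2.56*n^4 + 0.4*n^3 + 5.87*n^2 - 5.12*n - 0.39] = -30.72*n^2 + 2.4*n + 11.74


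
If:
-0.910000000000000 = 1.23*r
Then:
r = -0.74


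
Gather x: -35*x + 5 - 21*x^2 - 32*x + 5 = -21*x^2 - 67*x + 10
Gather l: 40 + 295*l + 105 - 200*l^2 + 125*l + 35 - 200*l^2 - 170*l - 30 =-400*l^2 + 250*l + 150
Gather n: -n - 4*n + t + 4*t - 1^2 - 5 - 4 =-5*n + 5*t - 10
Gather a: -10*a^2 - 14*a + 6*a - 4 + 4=-10*a^2 - 8*a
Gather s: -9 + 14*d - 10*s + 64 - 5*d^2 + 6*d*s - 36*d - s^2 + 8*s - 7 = -5*d^2 - 22*d - s^2 + s*(6*d - 2) + 48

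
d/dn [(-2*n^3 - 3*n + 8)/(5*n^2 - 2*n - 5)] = (-10*n^4 + 8*n^3 + 45*n^2 - 80*n + 31)/(25*n^4 - 20*n^3 - 46*n^2 + 20*n + 25)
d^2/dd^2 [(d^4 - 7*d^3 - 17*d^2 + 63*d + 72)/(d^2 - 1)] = 2*(d^3 - 3*d^2 + 3*d + 55)/(d^3 - 3*d^2 + 3*d - 1)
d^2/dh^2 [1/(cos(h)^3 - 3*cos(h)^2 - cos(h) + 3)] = ((3 - cos(h))*(-cos(h) - 24*cos(2*h) + 9*cos(3*h))/4 + 2*(-3*cos(h)^2 + 6*cos(h) + 1)^2)/((3 - cos(h))^3*sin(h)^4)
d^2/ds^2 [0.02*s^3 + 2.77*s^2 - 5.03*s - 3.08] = 0.12*s + 5.54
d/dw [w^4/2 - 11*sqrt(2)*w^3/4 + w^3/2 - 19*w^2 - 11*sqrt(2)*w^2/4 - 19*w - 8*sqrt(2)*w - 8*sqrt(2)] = 2*w^3 - 33*sqrt(2)*w^2/4 + 3*w^2/2 - 38*w - 11*sqrt(2)*w/2 - 19 - 8*sqrt(2)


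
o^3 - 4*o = o*(o - 2)*(o + 2)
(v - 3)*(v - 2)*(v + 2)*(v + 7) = v^4 + 4*v^3 - 25*v^2 - 16*v + 84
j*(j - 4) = j^2 - 4*j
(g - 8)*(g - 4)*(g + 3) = g^3 - 9*g^2 - 4*g + 96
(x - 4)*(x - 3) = x^2 - 7*x + 12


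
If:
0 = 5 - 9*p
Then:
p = 5/9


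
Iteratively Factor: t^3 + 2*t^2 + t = (t)*(t^2 + 2*t + 1) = t*(t + 1)*(t + 1)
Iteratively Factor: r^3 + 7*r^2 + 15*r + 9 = (r + 3)*(r^2 + 4*r + 3) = (r + 3)^2*(r + 1)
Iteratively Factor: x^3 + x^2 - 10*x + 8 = (x - 2)*(x^2 + 3*x - 4) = (x - 2)*(x - 1)*(x + 4)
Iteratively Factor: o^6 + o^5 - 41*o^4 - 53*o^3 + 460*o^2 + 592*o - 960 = (o - 5)*(o^5 + 6*o^4 - 11*o^3 - 108*o^2 - 80*o + 192) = (o - 5)*(o - 4)*(o^4 + 10*o^3 + 29*o^2 + 8*o - 48) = (o - 5)*(o - 4)*(o + 3)*(o^3 + 7*o^2 + 8*o - 16) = (o - 5)*(o - 4)*(o - 1)*(o + 3)*(o^2 + 8*o + 16) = (o - 5)*(o - 4)*(o - 1)*(o + 3)*(o + 4)*(o + 4)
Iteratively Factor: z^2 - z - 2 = (z + 1)*(z - 2)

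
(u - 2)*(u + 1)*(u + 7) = u^3 + 6*u^2 - 9*u - 14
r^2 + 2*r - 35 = (r - 5)*(r + 7)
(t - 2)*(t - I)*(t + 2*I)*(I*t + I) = I*t^4 - t^3 - I*t^3 + t^2 + 2*t - 2*I*t - 4*I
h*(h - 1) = h^2 - h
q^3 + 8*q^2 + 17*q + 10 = (q + 1)*(q + 2)*(q + 5)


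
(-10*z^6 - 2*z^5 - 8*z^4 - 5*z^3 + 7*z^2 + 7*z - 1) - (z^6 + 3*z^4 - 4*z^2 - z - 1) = -11*z^6 - 2*z^5 - 11*z^4 - 5*z^3 + 11*z^2 + 8*z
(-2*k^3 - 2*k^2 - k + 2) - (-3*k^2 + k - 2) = -2*k^3 + k^2 - 2*k + 4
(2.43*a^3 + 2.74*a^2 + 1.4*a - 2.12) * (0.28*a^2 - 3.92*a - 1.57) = 0.6804*a^5 - 8.7584*a^4 - 14.1639*a^3 - 10.3834*a^2 + 6.1124*a + 3.3284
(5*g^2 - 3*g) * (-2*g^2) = -10*g^4 + 6*g^3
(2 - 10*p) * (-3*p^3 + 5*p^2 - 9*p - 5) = 30*p^4 - 56*p^3 + 100*p^2 + 32*p - 10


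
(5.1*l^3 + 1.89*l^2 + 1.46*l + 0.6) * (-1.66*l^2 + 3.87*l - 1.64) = -8.466*l^5 + 16.5996*l^4 - 3.4733*l^3 + 1.5546*l^2 - 0.0723999999999996*l - 0.984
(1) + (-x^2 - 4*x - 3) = -x^2 - 4*x - 2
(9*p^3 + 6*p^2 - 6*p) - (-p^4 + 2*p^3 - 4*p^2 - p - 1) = p^4 + 7*p^3 + 10*p^2 - 5*p + 1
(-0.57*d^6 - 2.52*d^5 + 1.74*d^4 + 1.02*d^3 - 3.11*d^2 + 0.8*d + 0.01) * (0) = 0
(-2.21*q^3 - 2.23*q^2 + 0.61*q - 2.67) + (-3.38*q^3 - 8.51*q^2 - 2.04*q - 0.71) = -5.59*q^3 - 10.74*q^2 - 1.43*q - 3.38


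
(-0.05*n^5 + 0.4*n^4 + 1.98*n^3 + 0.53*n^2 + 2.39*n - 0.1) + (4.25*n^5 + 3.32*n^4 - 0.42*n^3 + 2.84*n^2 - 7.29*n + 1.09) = 4.2*n^5 + 3.72*n^4 + 1.56*n^3 + 3.37*n^2 - 4.9*n + 0.99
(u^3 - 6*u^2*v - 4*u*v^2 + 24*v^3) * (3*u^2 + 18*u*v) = 3*u^5 - 120*u^3*v^2 + 432*u*v^4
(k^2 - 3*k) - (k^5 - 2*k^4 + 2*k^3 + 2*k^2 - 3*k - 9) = -k^5 + 2*k^4 - 2*k^3 - k^2 + 9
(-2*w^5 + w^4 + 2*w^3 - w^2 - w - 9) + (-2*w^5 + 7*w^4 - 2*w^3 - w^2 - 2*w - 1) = -4*w^5 + 8*w^4 - 2*w^2 - 3*w - 10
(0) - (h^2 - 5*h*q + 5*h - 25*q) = -h^2 + 5*h*q - 5*h + 25*q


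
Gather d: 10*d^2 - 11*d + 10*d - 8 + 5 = 10*d^2 - d - 3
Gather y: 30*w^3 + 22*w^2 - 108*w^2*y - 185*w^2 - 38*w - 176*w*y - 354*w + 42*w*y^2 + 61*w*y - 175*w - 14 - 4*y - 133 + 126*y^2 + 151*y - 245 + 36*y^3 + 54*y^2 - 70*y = 30*w^3 - 163*w^2 - 567*w + 36*y^3 + y^2*(42*w + 180) + y*(-108*w^2 - 115*w + 77) - 392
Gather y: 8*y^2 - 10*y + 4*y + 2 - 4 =8*y^2 - 6*y - 2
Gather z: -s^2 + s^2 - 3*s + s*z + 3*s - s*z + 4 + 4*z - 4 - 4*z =0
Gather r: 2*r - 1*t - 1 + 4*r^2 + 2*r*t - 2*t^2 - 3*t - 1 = 4*r^2 + r*(2*t + 2) - 2*t^2 - 4*t - 2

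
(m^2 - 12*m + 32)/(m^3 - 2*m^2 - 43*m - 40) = (m - 4)/(m^2 + 6*m + 5)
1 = 1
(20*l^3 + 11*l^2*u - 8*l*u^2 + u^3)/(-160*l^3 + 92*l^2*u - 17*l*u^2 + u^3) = (l + u)/(-8*l + u)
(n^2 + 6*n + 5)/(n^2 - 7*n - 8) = (n + 5)/(n - 8)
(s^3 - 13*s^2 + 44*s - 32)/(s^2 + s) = (s^3 - 13*s^2 + 44*s - 32)/(s*(s + 1))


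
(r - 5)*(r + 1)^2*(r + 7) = r^4 + 4*r^3 - 30*r^2 - 68*r - 35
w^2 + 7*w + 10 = (w + 2)*(w + 5)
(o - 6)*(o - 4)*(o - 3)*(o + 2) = o^4 - 11*o^3 + 28*o^2 + 36*o - 144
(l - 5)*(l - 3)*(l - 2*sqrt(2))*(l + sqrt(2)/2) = l^4 - 8*l^3 - 3*sqrt(2)*l^3/2 + 13*l^2 + 12*sqrt(2)*l^2 - 45*sqrt(2)*l/2 + 16*l - 30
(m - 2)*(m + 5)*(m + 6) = m^3 + 9*m^2 + 8*m - 60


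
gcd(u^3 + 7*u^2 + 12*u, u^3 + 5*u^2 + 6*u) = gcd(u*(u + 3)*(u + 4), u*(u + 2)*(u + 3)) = u^2 + 3*u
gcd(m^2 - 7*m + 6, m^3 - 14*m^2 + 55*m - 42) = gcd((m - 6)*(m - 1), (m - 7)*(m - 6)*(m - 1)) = m^2 - 7*m + 6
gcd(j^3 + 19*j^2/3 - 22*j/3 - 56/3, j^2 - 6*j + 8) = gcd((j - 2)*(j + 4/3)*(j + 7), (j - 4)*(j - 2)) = j - 2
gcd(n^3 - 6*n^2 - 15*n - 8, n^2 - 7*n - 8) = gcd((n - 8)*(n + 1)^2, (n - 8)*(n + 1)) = n^2 - 7*n - 8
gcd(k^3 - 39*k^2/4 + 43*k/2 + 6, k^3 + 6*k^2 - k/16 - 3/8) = k + 1/4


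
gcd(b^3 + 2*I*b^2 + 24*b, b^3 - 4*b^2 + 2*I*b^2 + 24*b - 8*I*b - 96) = b^2 + 2*I*b + 24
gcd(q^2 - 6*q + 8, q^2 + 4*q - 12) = q - 2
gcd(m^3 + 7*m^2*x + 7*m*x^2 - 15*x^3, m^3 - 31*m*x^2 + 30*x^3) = -m + x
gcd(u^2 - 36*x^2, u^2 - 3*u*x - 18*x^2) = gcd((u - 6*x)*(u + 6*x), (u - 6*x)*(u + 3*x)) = -u + 6*x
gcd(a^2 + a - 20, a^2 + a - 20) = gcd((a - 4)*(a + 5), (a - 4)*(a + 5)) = a^2 + a - 20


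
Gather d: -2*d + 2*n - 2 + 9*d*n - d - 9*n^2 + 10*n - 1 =d*(9*n - 3) - 9*n^2 + 12*n - 3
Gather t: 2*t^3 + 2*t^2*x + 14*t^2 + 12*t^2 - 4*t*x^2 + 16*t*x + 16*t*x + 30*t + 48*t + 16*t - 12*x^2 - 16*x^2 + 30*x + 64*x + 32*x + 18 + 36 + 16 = 2*t^3 + t^2*(2*x + 26) + t*(-4*x^2 + 32*x + 94) - 28*x^2 + 126*x + 70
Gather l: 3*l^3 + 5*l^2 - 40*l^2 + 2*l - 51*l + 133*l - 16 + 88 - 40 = 3*l^3 - 35*l^2 + 84*l + 32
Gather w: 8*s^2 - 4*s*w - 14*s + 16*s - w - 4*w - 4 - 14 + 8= 8*s^2 + 2*s + w*(-4*s - 5) - 10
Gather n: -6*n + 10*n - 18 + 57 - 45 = 4*n - 6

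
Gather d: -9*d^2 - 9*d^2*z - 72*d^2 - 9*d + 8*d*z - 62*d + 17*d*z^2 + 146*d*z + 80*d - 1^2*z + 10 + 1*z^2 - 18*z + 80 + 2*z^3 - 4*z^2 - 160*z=d^2*(-9*z - 81) + d*(17*z^2 + 154*z + 9) + 2*z^3 - 3*z^2 - 179*z + 90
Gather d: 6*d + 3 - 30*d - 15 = -24*d - 12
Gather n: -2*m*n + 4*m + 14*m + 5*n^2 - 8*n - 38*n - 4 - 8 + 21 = 18*m + 5*n^2 + n*(-2*m - 46) + 9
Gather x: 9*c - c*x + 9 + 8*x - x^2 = 9*c - x^2 + x*(8 - c) + 9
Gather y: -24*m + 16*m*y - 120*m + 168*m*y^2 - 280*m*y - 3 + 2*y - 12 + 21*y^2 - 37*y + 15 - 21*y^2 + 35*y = 168*m*y^2 - 264*m*y - 144*m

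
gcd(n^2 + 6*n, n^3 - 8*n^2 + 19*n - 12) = 1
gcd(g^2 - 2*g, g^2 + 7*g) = g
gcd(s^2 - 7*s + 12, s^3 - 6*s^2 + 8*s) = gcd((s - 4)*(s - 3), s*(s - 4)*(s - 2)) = s - 4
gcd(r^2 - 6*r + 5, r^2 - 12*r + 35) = r - 5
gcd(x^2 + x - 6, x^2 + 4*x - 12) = x - 2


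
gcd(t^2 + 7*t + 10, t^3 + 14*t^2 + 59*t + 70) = t^2 + 7*t + 10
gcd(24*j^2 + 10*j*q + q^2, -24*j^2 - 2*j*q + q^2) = 4*j + q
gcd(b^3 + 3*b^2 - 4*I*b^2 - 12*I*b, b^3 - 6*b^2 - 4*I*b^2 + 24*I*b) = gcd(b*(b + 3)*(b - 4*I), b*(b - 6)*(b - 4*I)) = b^2 - 4*I*b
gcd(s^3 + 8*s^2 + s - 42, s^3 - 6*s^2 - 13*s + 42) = s^2 + s - 6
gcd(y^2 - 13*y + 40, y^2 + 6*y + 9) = 1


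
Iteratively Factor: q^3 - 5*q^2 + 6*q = (q - 2)*(q^2 - 3*q) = q*(q - 2)*(q - 3)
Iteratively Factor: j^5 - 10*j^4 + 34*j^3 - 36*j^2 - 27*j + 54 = (j - 3)*(j^4 - 7*j^3 + 13*j^2 + 3*j - 18) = (j - 3)*(j - 2)*(j^3 - 5*j^2 + 3*j + 9) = (j - 3)*(j - 2)*(j + 1)*(j^2 - 6*j + 9) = (j - 3)^2*(j - 2)*(j + 1)*(j - 3)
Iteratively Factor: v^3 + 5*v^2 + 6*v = (v + 2)*(v^2 + 3*v) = v*(v + 2)*(v + 3)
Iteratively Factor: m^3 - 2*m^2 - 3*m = (m + 1)*(m^2 - 3*m) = (m - 3)*(m + 1)*(m)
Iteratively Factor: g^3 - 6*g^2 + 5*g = (g)*(g^2 - 6*g + 5) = g*(g - 1)*(g - 5)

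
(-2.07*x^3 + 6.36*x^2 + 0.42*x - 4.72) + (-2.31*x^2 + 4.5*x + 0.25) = -2.07*x^3 + 4.05*x^2 + 4.92*x - 4.47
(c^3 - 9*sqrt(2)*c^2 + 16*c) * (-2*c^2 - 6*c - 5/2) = -2*c^5 - 6*c^4 + 18*sqrt(2)*c^4 - 69*c^3/2 + 54*sqrt(2)*c^3 - 96*c^2 + 45*sqrt(2)*c^2/2 - 40*c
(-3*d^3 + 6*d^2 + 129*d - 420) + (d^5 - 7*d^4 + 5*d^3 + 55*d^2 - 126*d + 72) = d^5 - 7*d^4 + 2*d^3 + 61*d^2 + 3*d - 348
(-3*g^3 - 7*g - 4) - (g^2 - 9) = -3*g^3 - g^2 - 7*g + 5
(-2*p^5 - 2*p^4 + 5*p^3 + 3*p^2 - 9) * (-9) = 18*p^5 + 18*p^4 - 45*p^3 - 27*p^2 + 81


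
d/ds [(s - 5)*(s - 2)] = 2*s - 7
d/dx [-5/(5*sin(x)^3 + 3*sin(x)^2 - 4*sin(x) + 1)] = 5*(15*sin(x)^2 + 6*sin(x) - 4)*cos(x)/(5*sin(x)^3 + 3*sin(x)^2 - 4*sin(x) + 1)^2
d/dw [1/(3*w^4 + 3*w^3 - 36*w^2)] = (-4*w^2/3 - w + 8)/(w^3*(w^2 + w - 12)^2)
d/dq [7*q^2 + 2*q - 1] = 14*q + 2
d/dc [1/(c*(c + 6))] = 2*(-c - 3)/(c^2*(c^2 + 12*c + 36))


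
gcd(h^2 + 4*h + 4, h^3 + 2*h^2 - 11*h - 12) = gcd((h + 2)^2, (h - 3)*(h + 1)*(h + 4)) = 1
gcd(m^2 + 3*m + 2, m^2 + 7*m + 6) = m + 1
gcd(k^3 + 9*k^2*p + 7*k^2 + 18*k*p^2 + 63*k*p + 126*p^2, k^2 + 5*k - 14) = k + 7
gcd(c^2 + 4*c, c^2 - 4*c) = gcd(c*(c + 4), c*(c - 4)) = c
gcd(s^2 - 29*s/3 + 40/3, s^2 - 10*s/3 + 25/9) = s - 5/3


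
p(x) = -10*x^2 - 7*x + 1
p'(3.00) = -67.00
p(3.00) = -110.00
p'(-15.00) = 293.00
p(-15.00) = -2144.00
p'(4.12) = -89.40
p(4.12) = -197.58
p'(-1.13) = 15.60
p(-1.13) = -3.86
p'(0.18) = -10.60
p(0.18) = -0.58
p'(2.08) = -48.60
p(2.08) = -56.82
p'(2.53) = -57.60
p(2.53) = -80.72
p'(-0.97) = 12.40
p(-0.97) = -1.62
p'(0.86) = -24.20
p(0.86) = -12.42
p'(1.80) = -43.00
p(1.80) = -44.00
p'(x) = -20*x - 7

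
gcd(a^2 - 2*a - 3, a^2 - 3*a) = a - 3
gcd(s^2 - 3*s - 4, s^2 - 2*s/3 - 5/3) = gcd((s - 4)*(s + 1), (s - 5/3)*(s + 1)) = s + 1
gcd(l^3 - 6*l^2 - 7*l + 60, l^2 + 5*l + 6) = l + 3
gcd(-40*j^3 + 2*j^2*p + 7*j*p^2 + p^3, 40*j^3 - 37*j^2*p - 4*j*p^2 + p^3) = 5*j + p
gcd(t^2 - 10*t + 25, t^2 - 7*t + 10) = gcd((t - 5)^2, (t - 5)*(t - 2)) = t - 5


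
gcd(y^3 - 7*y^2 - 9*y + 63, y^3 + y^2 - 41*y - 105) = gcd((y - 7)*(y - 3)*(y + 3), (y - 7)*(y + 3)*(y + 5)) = y^2 - 4*y - 21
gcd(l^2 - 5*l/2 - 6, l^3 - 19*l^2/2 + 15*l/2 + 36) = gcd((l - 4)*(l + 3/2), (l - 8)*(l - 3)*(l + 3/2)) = l + 3/2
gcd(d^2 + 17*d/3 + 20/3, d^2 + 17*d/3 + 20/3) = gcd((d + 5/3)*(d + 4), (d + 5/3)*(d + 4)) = d^2 + 17*d/3 + 20/3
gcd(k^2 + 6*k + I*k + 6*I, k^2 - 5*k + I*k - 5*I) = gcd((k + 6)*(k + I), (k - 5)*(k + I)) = k + I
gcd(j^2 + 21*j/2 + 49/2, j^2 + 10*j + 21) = j + 7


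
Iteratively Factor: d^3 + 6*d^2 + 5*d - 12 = (d - 1)*(d^2 + 7*d + 12) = (d - 1)*(d + 4)*(d + 3)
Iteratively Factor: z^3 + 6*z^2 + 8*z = (z + 4)*(z^2 + 2*z) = (z + 2)*(z + 4)*(z)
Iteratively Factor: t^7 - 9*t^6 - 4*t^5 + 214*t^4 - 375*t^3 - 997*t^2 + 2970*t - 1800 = (t - 2)*(t^6 - 7*t^5 - 18*t^4 + 178*t^3 - 19*t^2 - 1035*t + 900) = (t - 2)*(t + 4)*(t^5 - 11*t^4 + 26*t^3 + 74*t^2 - 315*t + 225) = (t - 5)*(t - 2)*(t + 4)*(t^4 - 6*t^3 - 4*t^2 + 54*t - 45) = (t - 5)*(t - 2)*(t + 3)*(t + 4)*(t^3 - 9*t^2 + 23*t - 15) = (t - 5)^2*(t - 2)*(t + 3)*(t + 4)*(t^2 - 4*t + 3) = (t - 5)^2*(t - 3)*(t - 2)*(t + 3)*(t + 4)*(t - 1)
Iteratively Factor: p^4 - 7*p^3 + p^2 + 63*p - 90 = (p + 3)*(p^3 - 10*p^2 + 31*p - 30) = (p - 2)*(p + 3)*(p^2 - 8*p + 15) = (p - 3)*(p - 2)*(p + 3)*(p - 5)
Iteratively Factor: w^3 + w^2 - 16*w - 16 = (w + 4)*(w^2 - 3*w - 4) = (w - 4)*(w + 4)*(w + 1)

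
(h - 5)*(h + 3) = h^2 - 2*h - 15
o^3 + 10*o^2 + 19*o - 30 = (o - 1)*(o + 5)*(o + 6)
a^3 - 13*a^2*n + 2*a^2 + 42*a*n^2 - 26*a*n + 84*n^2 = (a + 2)*(a - 7*n)*(a - 6*n)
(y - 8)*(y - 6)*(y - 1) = y^3 - 15*y^2 + 62*y - 48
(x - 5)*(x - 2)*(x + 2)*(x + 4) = x^4 - x^3 - 24*x^2 + 4*x + 80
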